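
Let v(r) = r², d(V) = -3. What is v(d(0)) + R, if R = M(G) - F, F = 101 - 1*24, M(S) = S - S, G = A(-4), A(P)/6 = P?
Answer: -68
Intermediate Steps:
A(P) = 6*P
G = -24 (G = 6*(-4) = -24)
M(S) = 0
F = 77 (F = 101 - 24 = 77)
R = -77 (R = 0 - 1*77 = 0 - 77 = -77)
v(d(0)) + R = (-3)² - 77 = 9 - 77 = -68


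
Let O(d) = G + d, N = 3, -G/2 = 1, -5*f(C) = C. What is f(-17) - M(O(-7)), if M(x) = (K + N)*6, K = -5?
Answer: 77/5 ≈ 15.400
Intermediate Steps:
f(C) = -C/5
G = -2 (G = -2*1 = -2)
O(d) = -2 + d
M(x) = -12 (M(x) = (-5 + 3)*6 = -2*6 = -12)
f(-17) - M(O(-7)) = -⅕*(-17) - 1*(-12) = 17/5 + 12 = 77/5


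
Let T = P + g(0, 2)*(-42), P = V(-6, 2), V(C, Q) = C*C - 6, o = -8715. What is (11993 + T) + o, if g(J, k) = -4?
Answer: 3476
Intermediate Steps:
V(C, Q) = -6 + C**2 (V(C, Q) = C**2 - 6 = -6 + C**2)
P = 30 (P = -6 + (-6)**2 = -6 + 36 = 30)
T = 198 (T = 30 - 4*(-42) = 30 + 168 = 198)
(11993 + T) + o = (11993 + 198) - 8715 = 12191 - 8715 = 3476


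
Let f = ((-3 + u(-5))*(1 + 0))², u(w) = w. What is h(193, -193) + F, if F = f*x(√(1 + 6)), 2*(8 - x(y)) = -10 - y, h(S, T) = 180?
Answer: 1012 + 32*√7 ≈ 1096.7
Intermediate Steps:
x(y) = 13 + y/2 (x(y) = 8 - (-10 - y)/2 = 8 + (5 + y/2) = 13 + y/2)
f = 64 (f = ((-3 - 5)*(1 + 0))² = (-8*1)² = (-8)² = 64)
F = 832 + 32*√7 (F = 64*(13 + √(1 + 6)/2) = 64*(13 + √7/2) = 832 + 32*√7 ≈ 916.66)
h(193, -193) + F = 180 + (832 + 32*√7) = 1012 + 32*√7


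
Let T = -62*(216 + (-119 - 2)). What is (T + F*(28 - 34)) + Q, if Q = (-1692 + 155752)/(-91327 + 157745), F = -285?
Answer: -138736590/33209 ≈ -4177.7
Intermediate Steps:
Q = 77030/33209 (Q = 154060/66418 = 154060*(1/66418) = 77030/33209 ≈ 2.3196)
T = -5890 (T = -62*(216 - 121) = -62*95 = -5890)
(T + F*(28 - 34)) + Q = (-5890 - 285*(28 - 34)) + 77030/33209 = (-5890 - 285*(-6)) + 77030/33209 = (-5890 + 1710) + 77030/33209 = -4180 + 77030/33209 = -138736590/33209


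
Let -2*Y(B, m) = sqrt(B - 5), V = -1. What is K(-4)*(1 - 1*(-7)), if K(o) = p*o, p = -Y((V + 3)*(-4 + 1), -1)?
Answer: -16*I*sqrt(11) ≈ -53.066*I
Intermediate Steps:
Y(B, m) = -sqrt(-5 + B)/2 (Y(B, m) = -sqrt(B - 5)/2 = -sqrt(-5 + B)/2)
p = I*sqrt(11)/2 (p = -(-1)*sqrt(-5 + (-1 + 3)*(-4 + 1))/2 = -(-1)*sqrt(-5 + 2*(-3))/2 = -(-1)*sqrt(-5 - 6)/2 = -(-1)*sqrt(-11)/2 = -(-1)*I*sqrt(11)/2 = I*sqrt(11)/2 ≈ 1.6583*I)
K(o) = I*o*sqrt(11)/2 (K(o) = (I*sqrt(11)/2)*o = I*o*sqrt(11)/2)
K(-4)*(1 - 1*(-7)) = ((1/2)*I*(-4)*sqrt(11))*(1 - 1*(-7)) = (-2*I*sqrt(11))*(1 + 7) = -2*I*sqrt(11)*8 = -16*I*sqrt(11)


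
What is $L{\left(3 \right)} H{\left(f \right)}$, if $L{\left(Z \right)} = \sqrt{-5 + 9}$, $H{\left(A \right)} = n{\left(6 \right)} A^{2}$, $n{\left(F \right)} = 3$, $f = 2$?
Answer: $24$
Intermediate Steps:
$H{\left(A \right)} = 3 A^{2}$
$L{\left(Z \right)} = 2$ ($L{\left(Z \right)} = \sqrt{4} = 2$)
$L{\left(3 \right)} H{\left(f \right)} = 2 \cdot 3 \cdot 2^{2} = 2 \cdot 3 \cdot 4 = 2 \cdot 12 = 24$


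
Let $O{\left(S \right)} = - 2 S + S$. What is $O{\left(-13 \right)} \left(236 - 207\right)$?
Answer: $377$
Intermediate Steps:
$O{\left(S \right)} = - S$
$O{\left(-13 \right)} \left(236 - 207\right) = \left(-1\right) \left(-13\right) \left(236 - 207\right) = 13 \cdot 29 = 377$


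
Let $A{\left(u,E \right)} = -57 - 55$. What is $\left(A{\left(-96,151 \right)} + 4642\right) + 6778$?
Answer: $11308$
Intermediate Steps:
$A{\left(u,E \right)} = -112$
$\left(A{\left(-96,151 \right)} + 4642\right) + 6778 = \left(-112 + 4642\right) + 6778 = 4530 + 6778 = 11308$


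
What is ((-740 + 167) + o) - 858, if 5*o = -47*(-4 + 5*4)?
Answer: -7907/5 ≈ -1581.4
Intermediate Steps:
o = -752/5 (o = (-47*(-4 + 5*4))/5 = (-47*(-4 + 20))/5 = (-47*16)/5 = (1/5)*(-752) = -752/5 ≈ -150.40)
((-740 + 167) + o) - 858 = ((-740 + 167) - 752/5) - 858 = (-573 - 752/5) - 858 = -3617/5 - 858 = -7907/5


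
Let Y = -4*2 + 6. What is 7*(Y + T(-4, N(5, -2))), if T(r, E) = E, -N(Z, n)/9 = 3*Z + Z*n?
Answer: -329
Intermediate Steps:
N(Z, n) = -27*Z - 9*Z*n (N(Z, n) = -9*(3*Z + Z*n) = -27*Z - 9*Z*n)
Y = -2 (Y = -8 + 6 = -2)
7*(Y + T(-4, N(5, -2))) = 7*(-2 - 9*5*(3 - 2)) = 7*(-2 - 9*5*1) = 7*(-2 - 45) = 7*(-47) = -329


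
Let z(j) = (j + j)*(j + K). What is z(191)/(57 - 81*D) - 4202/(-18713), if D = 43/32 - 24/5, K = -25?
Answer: 190087143386/1008873969 ≈ 188.42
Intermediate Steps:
z(j) = 2*j*(-25 + j) (z(j) = (j + j)*(j - 25) = (2*j)*(-25 + j) = 2*j*(-25 + j))
D = -553/160 (D = 43*(1/32) - 24*⅕ = 43/32 - 24/5 = -553/160 ≈ -3.4562)
z(191)/(57 - 81*D) - 4202/(-18713) = (2*191*(-25 + 191))/(57 - 81*(-553/160)) - 4202/(-18713) = (2*191*166)/(57 + 44793/160) - 4202*(-1/18713) = 63412/(53913/160) + 4202/18713 = 63412*(160/53913) + 4202/18713 = 10145920/53913 + 4202/18713 = 190087143386/1008873969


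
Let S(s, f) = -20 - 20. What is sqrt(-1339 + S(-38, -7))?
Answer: I*sqrt(1379) ≈ 37.135*I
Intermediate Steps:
S(s, f) = -40
sqrt(-1339 + S(-38, -7)) = sqrt(-1339 - 40) = sqrt(-1379) = I*sqrt(1379)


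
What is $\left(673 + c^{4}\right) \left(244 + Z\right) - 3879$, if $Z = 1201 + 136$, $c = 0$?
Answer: $1060134$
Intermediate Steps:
$Z = 1337$
$\left(673 + c^{4}\right) \left(244 + Z\right) - 3879 = \left(673 + 0^{4}\right) \left(244 + 1337\right) - 3879 = \left(673 + 0\right) 1581 - 3879 = 673 \cdot 1581 - 3879 = 1064013 - 3879 = 1060134$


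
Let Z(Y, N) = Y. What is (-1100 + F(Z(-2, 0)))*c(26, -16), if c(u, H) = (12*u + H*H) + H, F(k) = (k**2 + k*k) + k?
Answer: -603888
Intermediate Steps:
F(k) = k + 2*k**2 (F(k) = (k**2 + k**2) + k = 2*k**2 + k = k + 2*k**2)
c(u, H) = H + H**2 + 12*u (c(u, H) = (12*u + H**2) + H = (H**2 + 12*u) + H = H + H**2 + 12*u)
(-1100 + F(Z(-2, 0)))*c(26, -16) = (-1100 - 2*(1 + 2*(-2)))*(-16 + (-16)**2 + 12*26) = (-1100 - 2*(1 - 4))*(-16 + 256 + 312) = (-1100 - 2*(-3))*552 = (-1100 + 6)*552 = -1094*552 = -603888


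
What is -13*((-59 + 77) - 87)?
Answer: 897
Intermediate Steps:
-13*((-59 + 77) - 87) = -13*(18 - 87) = -13*(-69) = 897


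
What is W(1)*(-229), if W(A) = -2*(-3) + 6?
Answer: -2748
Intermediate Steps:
W(A) = 12 (W(A) = 6 + 6 = 12)
W(1)*(-229) = 12*(-229) = -2748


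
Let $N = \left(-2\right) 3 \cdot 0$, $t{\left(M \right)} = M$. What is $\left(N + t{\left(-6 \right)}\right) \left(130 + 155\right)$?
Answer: $-1710$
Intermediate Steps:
$N = 0$ ($N = \left(-6\right) 0 = 0$)
$\left(N + t{\left(-6 \right)}\right) \left(130 + 155\right) = \left(0 - 6\right) \left(130 + 155\right) = \left(-6\right) 285 = -1710$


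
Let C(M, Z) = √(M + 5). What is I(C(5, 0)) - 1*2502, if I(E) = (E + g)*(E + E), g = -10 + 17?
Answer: -2482 + 14*√10 ≈ -2437.7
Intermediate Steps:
C(M, Z) = √(5 + M)
g = 7
I(E) = 2*E*(7 + E) (I(E) = (E + 7)*(E + E) = (7 + E)*(2*E) = 2*E*(7 + E))
I(C(5, 0)) - 1*2502 = 2*√(5 + 5)*(7 + √(5 + 5)) - 1*2502 = 2*√10*(7 + √10) - 2502 = -2502 + 2*√10*(7 + √10)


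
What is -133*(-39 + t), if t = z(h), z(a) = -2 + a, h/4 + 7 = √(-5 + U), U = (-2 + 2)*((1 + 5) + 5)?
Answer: 9177 - 532*I*√5 ≈ 9177.0 - 1189.6*I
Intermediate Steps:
U = 0 (U = 0*(6 + 5) = 0*11 = 0)
h = -28 + 4*I*√5 (h = -28 + 4*√(-5 + 0) = -28 + 4*√(-5) = -28 + 4*(I*√5) = -28 + 4*I*√5 ≈ -28.0 + 8.9443*I)
t = -30 + 4*I*√5 (t = -2 + (-28 + 4*I*√5) = -30 + 4*I*√5 ≈ -30.0 + 8.9443*I)
-133*(-39 + t) = -133*(-39 + (-30 + 4*I*√5)) = -133*(-69 + 4*I*√5) = 9177 - 532*I*√5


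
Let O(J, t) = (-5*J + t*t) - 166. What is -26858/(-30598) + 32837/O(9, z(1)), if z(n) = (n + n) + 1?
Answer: -499660605/3090398 ≈ -161.68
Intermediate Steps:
z(n) = 1 + 2*n (z(n) = 2*n + 1 = 1 + 2*n)
O(J, t) = -166 + t**2 - 5*J (O(J, t) = (-5*J + t**2) - 166 = (t**2 - 5*J) - 166 = -166 + t**2 - 5*J)
-26858/(-30598) + 32837/O(9, z(1)) = -26858/(-30598) + 32837/(-166 + (1 + 2*1)**2 - 5*9) = -26858*(-1/30598) + 32837/(-166 + (1 + 2)**2 - 45) = 13429/15299 + 32837/(-166 + 3**2 - 45) = 13429/15299 + 32837/(-166 + 9 - 45) = 13429/15299 + 32837/(-202) = 13429/15299 + 32837*(-1/202) = 13429/15299 - 32837/202 = -499660605/3090398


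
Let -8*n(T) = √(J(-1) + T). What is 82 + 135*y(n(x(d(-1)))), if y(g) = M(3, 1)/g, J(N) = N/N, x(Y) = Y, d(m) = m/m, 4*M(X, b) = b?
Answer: 82 - 135*√2 ≈ -108.92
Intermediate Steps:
M(X, b) = b/4
d(m) = 1
J(N) = 1
n(T) = -√(1 + T)/8
y(g) = 1/(4*g) (y(g) = ((¼)*1)/g = 1/(4*g))
82 + 135*y(n(x(d(-1)))) = 82 + 135*(1/(4*((-√(1 + 1)/8)))) = 82 + 135*(1/(4*((-√2/8)))) = 82 + 135*((-4*√2)/4) = 82 + 135*(-√2) = 82 - 135*√2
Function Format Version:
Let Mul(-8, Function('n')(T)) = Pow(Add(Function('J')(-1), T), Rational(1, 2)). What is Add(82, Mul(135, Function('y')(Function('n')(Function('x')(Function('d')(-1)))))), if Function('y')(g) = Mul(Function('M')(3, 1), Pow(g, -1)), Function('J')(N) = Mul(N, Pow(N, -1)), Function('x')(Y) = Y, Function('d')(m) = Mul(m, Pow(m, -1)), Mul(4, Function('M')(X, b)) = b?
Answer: Add(82, Mul(-135, Pow(2, Rational(1, 2)))) ≈ -108.92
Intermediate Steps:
Function('M')(X, b) = Mul(Rational(1, 4), b)
Function('d')(m) = 1
Function('J')(N) = 1
Function('n')(T) = Mul(Rational(-1, 8), Pow(Add(1, T), Rational(1, 2)))
Function('y')(g) = Mul(Rational(1, 4), Pow(g, -1)) (Function('y')(g) = Mul(Mul(Rational(1, 4), 1), Pow(g, -1)) = Mul(Rational(1, 4), Pow(g, -1)))
Add(82, Mul(135, Function('y')(Function('n')(Function('x')(Function('d')(-1)))))) = Add(82, Mul(135, Mul(Rational(1, 4), Pow(Mul(Rational(-1, 8), Pow(Add(1, 1), Rational(1, 2))), -1)))) = Add(82, Mul(135, Mul(Rational(1, 4), Pow(Mul(Rational(-1, 8), Pow(2, Rational(1, 2))), -1)))) = Add(82, Mul(135, Mul(Rational(1, 4), Mul(-4, Pow(2, Rational(1, 2)))))) = Add(82, Mul(135, Mul(-1, Pow(2, Rational(1, 2))))) = Add(82, Mul(-135, Pow(2, Rational(1, 2))))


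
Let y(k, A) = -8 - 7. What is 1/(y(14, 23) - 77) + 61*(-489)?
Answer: -2744269/92 ≈ -29829.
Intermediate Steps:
y(k, A) = -15
1/(y(14, 23) - 77) + 61*(-489) = 1/(-15 - 77) + 61*(-489) = 1/(-92) - 29829 = -1/92 - 29829 = -2744269/92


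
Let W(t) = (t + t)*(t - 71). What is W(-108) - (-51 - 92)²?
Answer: 18215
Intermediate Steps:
W(t) = 2*t*(-71 + t) (W(t) = (2*t)*(-71 + t) = 2*t*(-71 + t))
W(-108) - (-51 - 92)² = 2*(-108)*(-71 - 108) - (-51 - 92)² = 2*(-108)*(-179) - 1*(-143)² = 38664 - 1*20449 = 38664 - 20449 = 18215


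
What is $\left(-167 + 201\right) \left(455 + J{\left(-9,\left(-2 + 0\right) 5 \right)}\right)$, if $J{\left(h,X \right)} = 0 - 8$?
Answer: $15198$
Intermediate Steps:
$J{\left(h,X \right)} = -8$ ($J{\left(h,X \right)} = 0 - 8 = -8$)
$\left(-167 + 201\right) \left(455 + J{\left(-9,\left(-2 + 0\right) 5 \right)}\right) = \left(-167 + 201\right) \left(455 - 8\right) = 34 \cdot 447 = 15198$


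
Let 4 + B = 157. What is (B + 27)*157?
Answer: 28260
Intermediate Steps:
B = 153 (B = -4 + 157 = 153)
(B + 27)*157 = (153 + 27)*157 = 180*157 = 28260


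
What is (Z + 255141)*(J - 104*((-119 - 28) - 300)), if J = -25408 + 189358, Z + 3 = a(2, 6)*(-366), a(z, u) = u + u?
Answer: 52766486748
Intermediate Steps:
a(z, u) = 2*u
Z = -4395 (Z = -3 + (2*6)*(-366) = -3 + 12*(-366) = -3 - 4392 = -4395)
J = 163950
(Z + 255141)*(J - 104*((-119 - 28) - 300)) = (-4395 + 255141)*(163950 - 104*((-119 - 28) - 300)) = 250746*(163950 - 104*(-147 - 300)) = 250746*(163950 - 104*(-447)) = 250746*(163950 + 46488) = 250746*210438 = 52766486748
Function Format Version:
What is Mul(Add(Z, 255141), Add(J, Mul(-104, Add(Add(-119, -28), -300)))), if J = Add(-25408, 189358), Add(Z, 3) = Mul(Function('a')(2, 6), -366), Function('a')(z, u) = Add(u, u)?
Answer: 52766486748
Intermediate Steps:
Function('a')(z, u) = Mul(2, u)
Z = -4395 (Z = Add(-3, Mul(Mul(2, 6), -366)) = Add(-3, Mul(12, -366)) = Add(-3, -4392) = -4395)
J = 163950
Mul(Add(Z, 255141), Add(J, Mul(-104, Add(Add(-119, -28), -300)))) = Mul(Add(-4395, 255141), Add(163950, Mul(-104, Add(Add(-119, -28), -300)))) = Mul(250746, Add(163950, Mul(-104, Add(-147, -300)))) = Mul(250746, Add(163950, Mul(-104, -447))) = Mul(250746, Add(163950, 46488)) = Mul(250746, 210438) = 52766486748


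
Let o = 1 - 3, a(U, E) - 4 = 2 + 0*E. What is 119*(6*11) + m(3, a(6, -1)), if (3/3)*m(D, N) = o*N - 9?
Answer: 7833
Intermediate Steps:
a(U, E) = 6 (a(U, E) = 4 + (2 + 0*E) = 4 + (2 + 0) = 4 + 2 = 6)
o = -2
m(D, N) = -9 - 2*N (m(D, N) = -2*N - 9 = -9 - 2*N)
119*(6*11) + m(3, a(6, -1)) = 119*(6*11) + (-9 - 2*6) = 119*66 + (-9 - 12) = 7854 - 21 = 7833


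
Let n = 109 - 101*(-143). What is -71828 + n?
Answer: -57276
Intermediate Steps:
n = 14552 (n = 109 + 14443 = 14552)
-71828 + n = -71828 + 14552 = -57276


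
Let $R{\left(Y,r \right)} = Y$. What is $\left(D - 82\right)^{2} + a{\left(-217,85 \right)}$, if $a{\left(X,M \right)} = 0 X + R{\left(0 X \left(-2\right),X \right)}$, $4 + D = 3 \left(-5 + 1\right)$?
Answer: $9604$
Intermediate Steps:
$D = -16$ ($D = -4 + 3 \left(-5 + 1\right) = -4 + 3 \left(-4\right) = -4 - 12 = -16$)
$a{\left(X,M \right)} = 0$ ($a{\left(X,M \right)} = 0 X + 0 X \left(-2\right) = 0 + 0 \left(-2\right) = 0 + 0 = 0$)
$\left(D - 82\right)^{2} + a{\left(-217,85 \right)} = \left(-16 - 82\right)^{2} + 0 = \left(-98\right)^{2} + 0 = 9604 + 0 = 9604$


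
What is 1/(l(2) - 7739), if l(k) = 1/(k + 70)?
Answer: -72/557207 ≈ -0.00012922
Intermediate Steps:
l(k) = 1/(70 + k)
1/(l(2) - 7739) = 1/(1/(70 + 2) - 7739) = 1/(1/72 - 7739) = 1/(-557207/72) = -72/557207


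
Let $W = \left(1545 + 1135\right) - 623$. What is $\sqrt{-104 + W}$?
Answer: $3 \sqrt{217} \approx 44.193$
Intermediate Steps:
$W = 2057$ ($W = 2680 - 623 = 2057$)
$\sqrt{-104 + W} = \sqrt{-104 + 2057} = \sqrt{1953} = 3 \sqrt{217}$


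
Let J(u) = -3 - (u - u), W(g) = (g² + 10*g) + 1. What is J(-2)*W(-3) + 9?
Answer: 69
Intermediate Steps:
W(g) = 1 + g² + 10*g
J(u) = -3 (J(u) = -3 - 1*0 = -3 + 0 = -3)
J(-2)*W(-3) + 9 = -3*(1 + (-3)² + 10*(-3)) + 9 = -3*(1 + 9 - 30) + 9 = -3*(-20) + 9 = 60 + 9 = 69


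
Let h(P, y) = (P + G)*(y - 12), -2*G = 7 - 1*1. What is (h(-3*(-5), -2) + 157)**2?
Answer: 121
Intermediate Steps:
G = -3 (G = -(7 - 1*1)/2 = -(7 - 1)/2 = -1/2*6 = -3)
h(P, y) = (-12 + y)*(-3 + P) (h(P, y) = (P - 3)*(y - 12) = (-3 + P)*(-12 + y) = (-12 + y)*(-3 + P))
(h(-3*(-5), -2) + 157)**2 = ((36 - (-36)*(-5) - 3*(-2) - 3*(-5)*(-2)) + 157)**2 = ((36 - 12*15 + 6 + 15*(-2)) + 157)**2 = ((36 - 180 + 6 - 30) + 157)**2 = (-168 + 157)**2 = (-11)**2 = 121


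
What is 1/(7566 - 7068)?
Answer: 1/498 ≈ 0.0020080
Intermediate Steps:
1/(7566 - 7068) = 1/498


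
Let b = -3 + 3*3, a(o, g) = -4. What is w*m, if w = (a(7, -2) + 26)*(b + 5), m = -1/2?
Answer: -121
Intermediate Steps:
b = 6 (b = -3 + 9 = 6)
m = -½ (m = -1*½ = -½ ≈ -0.50000)
w = 242 (w = (-4 + 26)*(6 + 5) = 22*11 = 242)
w*m = 242*(-½) = -121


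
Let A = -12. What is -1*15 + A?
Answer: -27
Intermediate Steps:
-1*15 + A = -1*15 - 12 = -15 - 12 = -27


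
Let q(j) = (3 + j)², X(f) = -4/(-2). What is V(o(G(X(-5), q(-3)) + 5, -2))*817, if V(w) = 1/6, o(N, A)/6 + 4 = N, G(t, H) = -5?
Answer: 817/6 ≈ 136.17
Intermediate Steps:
X(f) = 2 (X(f) = -4*(-½) = 2)
o(N, A) = -24 + 6*N
V(w) = ⅙
V(o(G(X(-5), q(-3)) + 5, -2))*817 = (⅙)*817 = 817/6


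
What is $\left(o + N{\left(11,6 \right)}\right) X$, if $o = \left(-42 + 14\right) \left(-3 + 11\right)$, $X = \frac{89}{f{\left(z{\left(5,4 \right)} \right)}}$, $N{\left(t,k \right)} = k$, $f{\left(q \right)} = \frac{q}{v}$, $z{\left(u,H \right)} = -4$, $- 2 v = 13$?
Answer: $- \frac{126113}{4} \approx -31528.0$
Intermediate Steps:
$v = - \frac{13}{2}$ ($v = \left(- \frac{1}{2}\right) 13 = - \frac{13}{2} \approx -6.5$)
$f{\left(q \right)} = - \frac{2 q}{13}$ ($f{\left(q \right)} = \frac{q}{- \frac{13}{2}} = q \left(- \frac{2}{13}\right) = - \frac{2 q}{13}$)
$X = \frac{1157}{8}$ ($X = \frac{89}{\left(- \frac{2}{13}\right) \left(-4\right)} = \frac{89}{\frac{8}{13}} = 89 \cdot \frac{13}{8} = \frac{1157}{8} \approx 144.63$)
$o = -224$ ($o = \left(-28\right) 8 = -224$)
$\left(o + N{\left(11,6 \right)}\right) X = \left(-224 + 6\right) \frac{1157}{8} = \left(-218\right) \frac{1157}{8} = - \frac{126113}{4}$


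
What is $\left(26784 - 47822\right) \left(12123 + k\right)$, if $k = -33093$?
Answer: $441166860$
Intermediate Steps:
$\left(26784 - 47822\right) \left(12123 + k\right) = \left(26784 - 47822\right) \left(12123 - 33093\right) = \left(-21038\right) \left(-20970\right) = 441166860$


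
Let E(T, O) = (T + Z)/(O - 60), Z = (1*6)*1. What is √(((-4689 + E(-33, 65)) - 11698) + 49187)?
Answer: √819865/5 ≈ 181.09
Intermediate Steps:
Z = 6 (Z = 6*1 = 6)
E(T, O) = (6 + T)/(-60 + O) (E(T, O) = (T + 6)/(O - 60) = (6 + T)/(-60 + O))
√(((-4689 + E(-33, 65)) - 11698) + 49187) = √(((-4689 + (6 - 33)/(-60 + 65)) - 11698) + 49187) = √(((-4689 - 27/5) - 11698) + 49187) = √((-23472/5 - 11698) + 49187) = √(-81962/5 + 49187) = √(163973/5) = √819865/5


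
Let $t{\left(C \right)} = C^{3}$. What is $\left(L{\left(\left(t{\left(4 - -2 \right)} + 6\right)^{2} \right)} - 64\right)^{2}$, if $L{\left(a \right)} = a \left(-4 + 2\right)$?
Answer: $9728271424$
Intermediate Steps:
$L{\left(a \right)} = - 2 a$ ($L{\left(a \right)} = a \left(-2\right) = - 2 a$)
$\left(L{\left(\left(t{\left(4 - -2 \right)} + 6\right)^{2} \right)} - 64\right)^{2} = \left(- 2 \left(\left(4 - -2\right)^{3} + 6\right)^{2} - 64\right)^{2} = \left(- 2 \left(\left(4 + 2\right)^{3} + 6\right)^{2} - 64\right)^{2} = \left(- 2 \left(6^{3} + 6\right)^{2} - 64\right)^{2} = \left(- 2 \left(216 + 6\right)^{2} - 64\right)^{2} = \left(- 2 \cdot 222^{2} - 64\right)^{2} = \left(\left(-2\right) 49284 - 64\right)^{2} = \left(-98568 - 64\right)^{2} = \left(-98632\right)^{2} = 9728271424$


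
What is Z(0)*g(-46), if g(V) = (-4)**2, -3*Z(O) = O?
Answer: 0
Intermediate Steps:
Z(O) = -O/3
g(V) = 16
Z(0)*g(-46) = -1/3*0*16 = 0*16 = 0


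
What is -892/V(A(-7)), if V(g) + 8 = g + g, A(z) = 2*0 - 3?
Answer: 446/7 ≈ 63.714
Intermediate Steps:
A(z) = -3 (A(z) = 0 - 3 = -3)
V(g) = -8 + 2*g (V(g) = -8 + (g + g) = -8 + 2*g)
-892/V(A(-7)) = -892/(-8 + 2*(-3)) = -892/(-8 - 6) = -892/(-14) = -892*(-1/14) = 446/7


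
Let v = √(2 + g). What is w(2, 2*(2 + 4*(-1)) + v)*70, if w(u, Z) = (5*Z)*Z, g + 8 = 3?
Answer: 4550 - 2800*I*√3 ≈ 4550.0 - 4849.7*I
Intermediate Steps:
g = -5 (g = -8 + 3 = -5)
v = I*√3 (v = √(2 - 5) = √(-3) = I*√3 ≈ 1.732*I)
w(u, Z) = 5*Z²
w(2, 2*(2 + 4*(-1)) + v)*70 = (5*(2*(2 + 4*(-1)) + I*√3)²)*70 = (5*(2*(2 - 4) + I*√3)²)*70 = (5*(2*(-2) + I*√3)²)*70 = (5*(-4 + I*√3)²)*70 = 350*(-4 + I*√3)²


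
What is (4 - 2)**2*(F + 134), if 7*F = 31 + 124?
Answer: 4372/7 ≈ 624.57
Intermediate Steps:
F = 155/7 (F = (31 + 124)/7 = (1/7)*155 = 155/7 ≈ 22.143)
(4 - 2)**2*(F + 134) = (4 - 2)**2*(155/7 + 134) = 2**2*(1093/7) = 4*(1093/7) = 4372/7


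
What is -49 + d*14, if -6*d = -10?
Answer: -77/3 ≈ -25.667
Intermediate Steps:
d = 5/3 (d = -1/6*(-10) = 5/3 ≈ 1.6667)
-49 + d*14 = -49 + (5/3)*14 = -49 + 70/3 = -77/3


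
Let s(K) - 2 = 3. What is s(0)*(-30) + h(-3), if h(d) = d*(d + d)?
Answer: -132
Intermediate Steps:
h(d) = 2*d² (h(d) = d*(2*d) = 2*d²)
s(K) = 5 (s(K) = 2 + 3 = 5)
s(0)*(-30) + h(-3) = 5*(-30) + 2*(-3)² = -150 + 2*9 = -150 + 18 = -132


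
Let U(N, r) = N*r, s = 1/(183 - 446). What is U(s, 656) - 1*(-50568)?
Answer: 13298728/263 ≈ 50566.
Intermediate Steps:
s = -1/263 (s = 1/(-263) = -1/263 ≈ -0.0038023)
U(s, 656) - 1*(-50568) = -1/263*656 - 1*(-50568) = -656/263 + 50568 = 13298728/263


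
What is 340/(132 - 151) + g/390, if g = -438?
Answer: -23487/1235 ≈ -19.018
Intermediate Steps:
340/(132 - 151) + g/390 = 340/(132 - 151) - 438/390 = 340/(-19) - 438*1/390 = 340*(-1/19) - 73/65 = -340/19 - 73/65 = -23487/1235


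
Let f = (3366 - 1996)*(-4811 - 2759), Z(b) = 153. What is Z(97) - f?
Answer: 10371053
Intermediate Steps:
f = -10370900 (f = 1370*(-7570) = -10370900)
Z(97) - f = 153 - 1*(-10370900) = 153 + 10370900 = 10371053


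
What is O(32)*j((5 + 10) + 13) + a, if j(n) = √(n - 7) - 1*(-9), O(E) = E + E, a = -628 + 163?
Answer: 111 + 64*√21 ≈ 404.28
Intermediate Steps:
a = -465
O(E) = 2*E
j(n) = 9 + √(-7 + n) (j(n) = √(-7 + n) + 9 = 9 + √(-7 + n))
O(32)*j((5 + 10) + 13) + a = (2*32)*(9 + √(-7 + ((5 + 10) + 13))) - 465 = 64*(9 + √(-7 + (15 + 13))) - 465 = 64*(9 + √(-7 + 28)) - 465 = 64*(9 + √21) - 465 = (576 + 64*√21) - 465 = 111 + 64*√21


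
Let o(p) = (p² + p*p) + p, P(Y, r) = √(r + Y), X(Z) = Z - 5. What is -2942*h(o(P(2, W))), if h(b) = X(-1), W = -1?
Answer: 17652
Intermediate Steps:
X(Z) = -5 + Z
P(Y, r) = √(Y + r)
o(p) = p + 2*p² (o(p) = (p² + p²) + p = 2*p² + p = p + 2*p²)
h(b) = -6 (h(b) = -5 - 1 = -6)
-2942*h(o(P(2, W))) = -2942*(-6) = 17652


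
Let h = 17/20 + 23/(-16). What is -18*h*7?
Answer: 2961/40 ≈ 74.025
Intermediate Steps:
h = -47/80 (h = 17*(1/20) + 23*(-1/16) = 17/20 - 23/16 = -47/80 ≈ -0.58750)
-18*h*7 = -18*(-47/80)*7 = (423/40)*7 = 2961/40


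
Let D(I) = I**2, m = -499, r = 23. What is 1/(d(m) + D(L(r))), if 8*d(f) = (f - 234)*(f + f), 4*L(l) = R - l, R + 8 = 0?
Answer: 16/1464029 ≈ 1.0929e-5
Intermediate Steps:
R = -8 (R = -8 + 0 = -8)
L(l) = -2 - l/4 (L(l) = (-8 - l)/4 = -2 - l/4)
d(f) = f*(-234 + f)/4 (d(f) = ((f - 234)*(f + f))/8 = ((-234 + f)*(2*f))/8 = (2*f*(-234 + f))/8 = f*(-234 + f)/4)
1/(d(m) + D(L(r))) = 1/((1/4)*(-499)*(-234 - 499) + (-2 - 1/4*23)**2) = 1/((1/4)*(-499)*(-733) + (-2 - 23/4)**2) = 1/(365767/4 + (-31/4)**2) = 1/(365767/4 + 961/16) = 1/(1464029/16) = 16/1464029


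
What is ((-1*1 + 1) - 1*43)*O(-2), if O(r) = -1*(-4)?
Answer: -172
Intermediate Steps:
O(r) = 4
((-1*1 + 1) - 1*43)*O(-2) = ((-1*1 + 1) - 1*43)*4 = ((-1 + 1) - 43)*4 = (0 - 43)*4 = -43*4 = -172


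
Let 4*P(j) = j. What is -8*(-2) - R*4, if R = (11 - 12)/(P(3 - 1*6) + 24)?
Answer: 1504/93 ≈ 16.172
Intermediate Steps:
P(j) = j/4
R = -4/93 (R = (11 - 12)/((3 - 1*6)/4 + 24) = -1/((3 - 6)/4 + 24) = -1/((¼)*(-3) + 24) = -1/(-¾ + 24) = -1/93/4 = -1*4/93 = -4/93 ≈ -0.043011)
-8*(-2) - R*4 = -8*(-2) - 1*(-4/93)*4 = 16 + (4/93)*4 = 16 + 16/93 = 1504/93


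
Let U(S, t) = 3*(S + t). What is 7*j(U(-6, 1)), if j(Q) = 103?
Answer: 721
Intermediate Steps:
U(S, t) = 3*S + 3*t
7*j(U(-6, 1)) = 7*103 = 721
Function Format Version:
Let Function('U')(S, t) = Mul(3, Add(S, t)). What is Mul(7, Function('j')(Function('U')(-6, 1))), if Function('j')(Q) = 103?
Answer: 721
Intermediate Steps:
Function('U')(S, t) = Add(Mul(3, S), Mul(3, t))
Mul(7, Function('j')(Function('U')(-6, 1))) = Mul(7, 103) = 721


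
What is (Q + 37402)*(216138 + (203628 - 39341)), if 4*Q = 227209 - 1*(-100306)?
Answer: 181509517275/4 ≈ 4.5377e+10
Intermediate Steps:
Q = 327515/4 (Q = (227209 - 1*(-100306))/4 = (227209 + 100306)/4 = (1/4)*327515 = 327515/4 ≈ 81879.)
(Q + 37402)*(216138 + (203628 - 39341)) = (327515/4 + 37402)*(216138 + (203628 - 39341)) = 477123*(216138 + 164287)/4 = (477123/4)*380425 = 181509517275/4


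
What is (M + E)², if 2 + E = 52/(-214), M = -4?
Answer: 446224/11449 ≈ 38.975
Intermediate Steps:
E = -240/107 (E = -2 + 52/(-214) = -2 + 52*(-1/214) = -2 - 26/107 = -240/107 ≈ -2.2430)
(M + E)² = (-4 - 240/107)² = (-668/107)² = 446224/11449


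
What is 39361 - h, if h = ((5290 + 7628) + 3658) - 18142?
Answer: 40927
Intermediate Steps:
h = -1566 (h = (12918 + 3658) - 18142 = 16576 - 18142 = -1566)
39361 - h = 39361 - 1*(-1566) = 39361 + 1566 = 40927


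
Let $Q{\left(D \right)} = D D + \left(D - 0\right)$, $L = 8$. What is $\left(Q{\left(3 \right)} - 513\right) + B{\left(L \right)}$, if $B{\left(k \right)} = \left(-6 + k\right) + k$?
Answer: $-491$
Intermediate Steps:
$B{\left(k \right)} = -6 + 2 k$
$Q{\left(D \right)} = D + D^{2}$ ($Q{\left(D \right)} = D^{2} + \left(D + 0\right) = D^{2} + D = D + D^{2}$)
$\left(Q{\left(3 \right)} - 513\right) + B{\left(L \right)} = \left(3 \left(1 + 3\right) - 513\right) + \left(-6 + 2 \cdot 8\right) = \left(3 \cdot 4 - 513\right) + \left(-6 + 16\right) = \left(12 - 513\right) + 10 = -501 + 10 = -491$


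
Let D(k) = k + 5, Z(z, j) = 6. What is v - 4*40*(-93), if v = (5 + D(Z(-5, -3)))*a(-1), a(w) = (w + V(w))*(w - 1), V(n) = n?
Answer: 14944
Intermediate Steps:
D(k) = 5 + k
a(w) = 2*w*(-1 + w) (a(w) = (w + w)*(w - 1) = (2*w)*(-1 + w) = 2*w*(-1 + w))
v = 64 (v = (5 + (5 + 6))*(2*(-1)*(-1 - 1)) = (5 + 11)*(2*(-1)*(-2)) = 16*4 = 64)
v - 4*40*(-93) = 64 - 4*40*(-93) = 64 - 160*(-93) = 64 + 14880 = 14944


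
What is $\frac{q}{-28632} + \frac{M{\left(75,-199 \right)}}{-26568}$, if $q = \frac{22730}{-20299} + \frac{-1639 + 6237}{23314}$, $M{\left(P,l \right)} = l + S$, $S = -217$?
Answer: $\frac{117676021758947}{7499991070161432} \approx 0.01569$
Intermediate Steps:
$M{\left(P,l \right)} = -217 + l$ ($M{\left(P,l \right)} = l - 217 = -217 + l$)
$q = - \frac{218296209}{236625443}$ ($q = 22730 \left(- \frac{1}{20299}\right) + 4598 \cdot \frac{1}{23314} = - \frac{22730}{20299} + \frac{2299}{11657} = - \frac{218296209}{236625443} \approx -0.92254$)
$\frac{q}{-28632} + \frac{M{\left(75,-199 \right)}}{-26568} = - \frac{218296209}{236625443 \left(-28632\right)} + \frac{-217 - 199}{-26568} = \left(- \frac{218296209}{236625443}\right) \left(- \frac{1}{28632}\right) - - \frac{52}{3321} = \frac{72765403}{2258353227992} + \frac{52}{3321} = \frac{117676021758947}{7499991070161432}$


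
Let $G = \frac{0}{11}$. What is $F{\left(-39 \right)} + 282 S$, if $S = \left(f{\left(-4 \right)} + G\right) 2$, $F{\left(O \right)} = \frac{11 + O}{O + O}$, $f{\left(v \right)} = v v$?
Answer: $\frac{351950}{39} \approx 9024.4$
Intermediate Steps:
$f{\left(v \right)} = v^{2}$
$G = 0$ ($G = 0 \cdot \frac{1}{11} = 0$)
$F{\left(O \right)} = \frac{11 + O}{2 O}$
$S = 32$ ($S = \left(\left(-4\right)^{2} + 0\right) 2 = \left(16 + 0\right) 2 = 16 \cdot 2 = 32$)
$F{\left(-39 \right)} + 282 S = \frac{11 - 39}{2 \left(-39\right)} + 282 \cdot 32 = \frac{1}{2} \left(- \frac{1}{39}\right) \left(-28\right) + 9024 = \frac{14}{39} + 9024 = \frac{351950}{39}$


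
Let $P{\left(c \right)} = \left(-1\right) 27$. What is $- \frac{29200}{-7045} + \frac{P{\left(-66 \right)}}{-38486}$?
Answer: $\frac{224796283}{54226774} \approx 4.1455$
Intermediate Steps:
$P{\left(c \right)} = -27$
$- \frac{29200}{-7045} + \frac{P{\left(-66 \right)}}{-38486} = - \frac{29200}{-7045} - \frac{27}{-38486} = \left(-29200\right) \left(- \frac{1}{7045}\right) - - \frac{27}{38486} = \frac{5840}{1409} + \frac{27}{38486} = \frac{224796283}{54226774}$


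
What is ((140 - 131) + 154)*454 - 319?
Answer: 73683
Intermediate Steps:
((140 - 131) + 154)*454 - 319 = (9 + 154)*454 - 319 = 163*454 - 319 = 74002 - 319 = 73683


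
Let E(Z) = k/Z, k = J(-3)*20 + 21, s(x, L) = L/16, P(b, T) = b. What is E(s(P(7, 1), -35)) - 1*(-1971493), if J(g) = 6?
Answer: 68999999/35 ≈ 1.9714e+6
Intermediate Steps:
s(x, L) = L/16 (s(x, L) = L*(1/16) = L/16)
k = 141 (k = 6*20 + 21 = 120 + 21 = 141)
E(Z) = 141/Z
E(s(P(7, 1), -35)) - 1*(-1971493) = 141/(((1/16)*(-35))) - 1*(-1971493) = 141/(-35/16) + 1971493 = 141*(-16/35) + 1971493 = -2256/35 + 1971493 = 68999999/35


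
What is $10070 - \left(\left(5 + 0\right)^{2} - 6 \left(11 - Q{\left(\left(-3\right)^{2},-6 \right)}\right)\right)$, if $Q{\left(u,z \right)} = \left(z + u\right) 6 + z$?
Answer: $10039$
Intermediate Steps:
$Q{\left(u,z \right)} = 6 u + 7 z$ ($Q{\left(u,z \right)} = \left(u + z\right) 6 + z = \left(6 u + 6 z\right) + z = 6 u + 7 z$)
$10070 - \left(\left(5 + 0\right)^{2} - 6 \left(11 - Q{\left(\left(-3\right)^{2},-6 \right)}\right)\right) = 10070 - \left(\left(5 + 0\right)^{2} - 6 \left(11 - \left(6 \left(-3\right)^{2} + 7 \left(-6\right)\right)\right)\right) = 10070 - \left(5^{2} - 6 \left(11 - \left(6 \cdot 9 - 42\right)\right)\right) = 10070 - \left(25 - 6 \left(11 - \left(54 - 42\right)\right)\right) = 10070 - \left(25 - 6 \left(11 - 12\right)\right) = 10070 - \left(25 - -6\right) = 10070 - \left(25 + 6\right) = 10070 - 31 = 10039$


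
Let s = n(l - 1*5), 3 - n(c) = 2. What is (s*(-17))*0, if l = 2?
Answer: 0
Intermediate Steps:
n(c) = 1 (n(c) = 3 - 1*2 = 3 - 2 = 1)
s = 1
(s*(-17))*0 = (1*(-17))*0 = -17*0 = 0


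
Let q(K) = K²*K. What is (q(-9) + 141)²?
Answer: 345744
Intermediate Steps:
q(K) = K³
(q(-9) + 141)² = ((-9)³ + 141)² = (-729 + 141)² = (-588)² = 345744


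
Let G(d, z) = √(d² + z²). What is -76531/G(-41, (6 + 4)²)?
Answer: -76531*√11681/11681 ≈ -708.10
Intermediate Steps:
-76531/G(-41, (6 + 4)²) = -76531/√((-41)² + ((6 + 4)²)²) = -76531/√(1681 + (10²)²) = -76531/√(1681 + 100²) = -76531/√(1681 + 10000) = -76531*√11681/11681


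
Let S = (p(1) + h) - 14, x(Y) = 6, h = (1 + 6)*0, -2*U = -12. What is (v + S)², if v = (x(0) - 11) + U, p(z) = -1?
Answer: 196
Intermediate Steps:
U = 6 (U = -½*(-12) = 6)
h = 0 (h = 7*0 = 0)
v = 1 (v = (6 - 11) + 6 = -5 + 6 = 1)
S = -15 (S = (-1 + 0) - 14 = -1 - 14 = -15)
(v + S)² = (1 - 15)² = (-14)² = 196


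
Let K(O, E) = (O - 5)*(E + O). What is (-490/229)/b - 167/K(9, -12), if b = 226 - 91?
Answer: 343795/24732 ≈ 13.901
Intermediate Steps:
K(O, E) = (-5 + O)*(E + O)
b = 135
(-490/229)/b - 167/K(9, -12) = -490/229/135 - 167/(9**2 - 5*(-12) - 5*9 - 12*9) = -490*1/229*(1/135) - 167/(81 + 60 - 45 - 108) = -490/229*1/135 - 167/(-12) = -98/6183 - 167*(-1/12) = -98/6183 + 167/12 = 343795/24732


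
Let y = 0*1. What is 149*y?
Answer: 0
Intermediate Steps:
y = 0
149*y = 149*0 = 0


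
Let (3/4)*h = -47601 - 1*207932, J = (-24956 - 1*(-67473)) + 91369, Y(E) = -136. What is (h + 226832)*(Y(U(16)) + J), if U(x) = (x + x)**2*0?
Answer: -45693815000/3 ≈ -1.5231e+10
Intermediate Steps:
U(x) = 0 (U(x) = (2*x)**2*0 = (4*x**2)*0 = 0)
J = 133886 (J = (-24956 + 67473) + 91369 = 42517 + 91369 = 133886)
h = -1022132/3 (h = 4*(-47601 - 1*207932)/3 = 4*(-47601 - 207932)/3 = (4/3)*(-255533) = -1022132/3 ≈ -3.4071e+5)
(h + 226832)*(Y(U(16)) + J) = (-1022132/3 + 226832)*(-136 + 133886) = -341636/3*133750 = -45693815000/3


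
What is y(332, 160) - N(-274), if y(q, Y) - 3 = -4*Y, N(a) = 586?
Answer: -1223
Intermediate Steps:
y(q, Y) = 3 - 4*Y
y(332, 160) - N(-274) = (3 - 4*160) - 1*586 = (3 - 640) - 586 = -637 - 586 = -1223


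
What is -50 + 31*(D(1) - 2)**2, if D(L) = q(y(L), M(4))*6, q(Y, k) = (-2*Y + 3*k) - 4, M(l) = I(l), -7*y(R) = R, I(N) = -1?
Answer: 2713646/49 ≈ 55381.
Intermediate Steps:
y(R) = -R/7
M(l) = -1
q(Y, k) = -4 - 2*Y + 3*k
D(L) = -42 + 12*L/7 (D(L) = (-4 - (-2)*L/7 + 3*(-1))*6 = (-4 + 2*L/7 - 3)*6 = (-7 + 2*L/7)*6 = -42 + 12*L/7)
-50 + 31*(D(1) - 2)**2 = -50 + 31*((-42 + (12/7)*1) - 2)**2 = -50 + 31*((-42 + 12/7) - 2)**2 = -50 + 31*(-282/7 - 2)**2 = -50 + 31*(-296/7)**2 = -50 + 31*(87616/49) = -50 + 2716096/49 = 2713646/49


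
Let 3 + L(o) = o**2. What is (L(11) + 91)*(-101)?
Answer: -21109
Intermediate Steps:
L(o) = -3 + o**2
(L(11) + 91)*(-101) = ((-3 + 11**2) + 91)*(-101) = ((-3 + 121) + 91)*(-101) = (118 + 91)*(-101) = 209*(-101) = -21109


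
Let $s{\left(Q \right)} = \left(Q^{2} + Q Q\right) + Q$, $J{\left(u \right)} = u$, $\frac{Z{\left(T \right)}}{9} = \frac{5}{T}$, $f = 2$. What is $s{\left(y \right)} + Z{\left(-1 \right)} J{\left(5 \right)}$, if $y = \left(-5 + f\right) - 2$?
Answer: $-180$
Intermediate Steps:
$Z{\left(T \right)} = \frac{45}{T}$ ($Z{\left(T \right)} = 9 \frac{5}{T} = \frac{45}{T}$)
$y = -5$ ($y = \left(-5 + 2\right) - 2 = -3 - 2 = -5$)
$s{\left(Q \right)} = Q + 2 Q^{2}$ ($s{\left(Q \right)} = \left(Q^{2} + Q^{2}\right) + Q = 2 Q^{2} + Q = Q + 2 Q^{2}$)
$s{\left(y \right)} + Z{\left(-1 \right)} J{\left(5 \right)} = - 5 \left(1 + 2 \left(-5\right)\right) + \frac{45}{-1} \cdot 5 = - 5 \left(1 - 10\right) + 45 \left(-1\right) 5 = \left(-5\right) \left(-9\right) - 225 = 45 - 225 = -180$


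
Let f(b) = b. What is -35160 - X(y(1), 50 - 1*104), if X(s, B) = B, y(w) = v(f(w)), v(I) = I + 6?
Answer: -35106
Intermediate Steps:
v(I) = 6 + I
y(w) = 6 + w
-35160 - X(y(1), 50 - 1*104) = -35160 - (50 - 1*104) = -35160 - (50 - 104) = -35160 - 1*(-54) = -35160 + 54 = -35106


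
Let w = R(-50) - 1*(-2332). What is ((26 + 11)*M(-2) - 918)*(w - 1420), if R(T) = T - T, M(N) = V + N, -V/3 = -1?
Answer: -803472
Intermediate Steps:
V = 3 (V = -3*(-1) = 3)
M(N) = 3 + N
R(T) = 0
w = 2332 (w = 0 - 1*(-2332) = 0 + 2332 = 2332)
((26 + 11)*M(-2) - 918)*(w - 1420) = ((26 + 11)*(3 - 2) - 918)*(2332 - 1420) = (37*1 - 918)*912 = (37 - 918)*912 = -881*912 = -803472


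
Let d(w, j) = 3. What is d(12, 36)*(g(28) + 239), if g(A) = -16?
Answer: 669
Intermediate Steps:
d(12, 36)*(g(28) + 239) = 3*(-16 + 239) = 3*223 = 669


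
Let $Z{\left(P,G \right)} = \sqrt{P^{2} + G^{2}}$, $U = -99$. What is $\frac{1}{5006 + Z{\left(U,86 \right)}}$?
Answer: $\frac{5006}{25042839} - \frac{\sqrt{17197}}{25042839} \approx 0.00019466$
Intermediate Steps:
$Z{\left(P,G \right)} = \sqrt{G^{2} + P^{2}}$
$\frac{1}{5006 + Z{\left(U,86 \right)}} = \frac{1}{5006 + \sqrt{86^{2} + \left(-99\right)^{2}}} = \frac{1}{5006 + \sqrt{7396 + 9801}} = \frac{1}{5006 + \sqrt{17197}}$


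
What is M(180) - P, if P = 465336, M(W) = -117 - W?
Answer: -465633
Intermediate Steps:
M(180) - P = (-117 - 1*180) - 1*465336 = (-117 - 180) - 465336 = -297 - 465336 = -465633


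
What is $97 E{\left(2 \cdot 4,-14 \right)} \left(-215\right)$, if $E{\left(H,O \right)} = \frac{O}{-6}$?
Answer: $- \frac{145985}{3} \approx -48662.0$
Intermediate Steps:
$E{\left(H,O \right)} = - \frac{O}{6}$ ($E{\left(H,O \right)} = O \left(- \frac{1}{6}\right) = - \frac{O}{6}$)
$97 E{\left(2 \cdot 4,-14 \right)} \left(-215\right) = 97 \left(\left(- \frac{1}{6}\right) \left(-14\right)\right) \left(-215\right) = 97 \cdot \frac{7}{3} \left(-215\right) = \frac{679}{3} \left(-215\right) = - \frac{145985}{3}$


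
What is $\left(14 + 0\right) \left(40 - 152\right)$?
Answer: $-1568$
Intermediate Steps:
$\left(14 + 0\right) \left(40 - 152\right) = 14 \left(40 - 152\right) = 14 \left(-112\right) = -1568$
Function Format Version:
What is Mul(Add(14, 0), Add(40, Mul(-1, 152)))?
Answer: -1568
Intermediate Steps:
Mul(Add(14, 0), Add(40, Mul(-1, 152))) = Mul(14, Add(40, -152)) = Mul(14, -112) = -1568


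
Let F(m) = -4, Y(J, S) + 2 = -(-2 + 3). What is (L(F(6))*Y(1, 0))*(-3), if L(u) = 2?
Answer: 18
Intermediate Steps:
Y(J, S) = -3 (Y(J, S) = -2 - (-2 + 3) = -2 - 1*1 = -2 - 1 = -3)
(L(F(6))*Y(1, 0))*(-3) = (2*(-3))*(-3) = -6*(-3) = 18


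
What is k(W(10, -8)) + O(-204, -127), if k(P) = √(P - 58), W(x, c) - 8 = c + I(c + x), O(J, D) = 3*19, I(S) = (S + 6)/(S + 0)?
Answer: 57 + 3*I*√6 ≈ 57.0 + 7.3485*I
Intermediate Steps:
I(S) = (6 + S)/S
O(J, D) = 57
W(x, c) = 8 + c + (6 + c + x)/(c + x) (W(x, c) = 8 + (c + (6 + (c + x))/(c + x)) = 8 + (c + (6 + c + x)/(c + x)) = 8 + c + (6 + c + x)/(c + x))
k(P) = √(-58 + P)
k(W(10, -8)) + O(-204, -127) = √(-58 + (6 - 8 + 10 + (8 - 8)*(-8 + 10))/(-8 + 10)) + 57 = √(-58 + (6 - 8 + 10 + 0*2)/2) + 57 = √(-58 + (6 - 8 + 10 + 0)/2) + 57 = √(-58 + (½)*8) + 57 = √(-58 + 4) + 57 = √(-54) + 57 = 3*I*√6 + 57 = 57 + 3*I*√6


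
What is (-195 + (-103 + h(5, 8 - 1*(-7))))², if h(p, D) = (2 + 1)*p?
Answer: 80089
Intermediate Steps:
h(p, D) = 3*p
(-195 + (-103 + h(5, 8 - 1*(-7))))² = (-195 + (-103 + 3*5))² = (-195 + (-103 + 15))² = (-195 - 88)² = (-283)² = 80089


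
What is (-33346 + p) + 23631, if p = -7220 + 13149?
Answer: -3786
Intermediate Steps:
p = 5929
(-33346 + p) + 23631 = (-33346 + 5929) + 23631 = -27417 + 23631 = -3786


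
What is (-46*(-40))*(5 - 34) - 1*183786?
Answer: -237146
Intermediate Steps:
(-46*(-40))*(5 - 34) - 1*183786 = 1840*(-29) - 183786 = -53360 - 183786 = -237146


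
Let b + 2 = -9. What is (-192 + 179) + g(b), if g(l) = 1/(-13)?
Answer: -170/13 ≈ -13.077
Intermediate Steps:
b = -11 (b = -2 - 9 = -11)
g(l) = -1/13
(-192 + 179) + g(b) = (-192 + 179) - 1/13 = -13 - 1/13 = -170/13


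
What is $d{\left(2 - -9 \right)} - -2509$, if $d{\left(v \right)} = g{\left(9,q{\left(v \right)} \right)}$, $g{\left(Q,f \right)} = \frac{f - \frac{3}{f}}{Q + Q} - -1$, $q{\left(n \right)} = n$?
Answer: $\frac{248549}{99} \approx 2510.6$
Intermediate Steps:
$g{\left(Q,f \right)} = 1 + \frac{f - \frac{3}{f}}{2 Q}$ ($g{\left(Q,f \right)} = \frac{f - \frac{3}{f}}{2 Q} + 1 = 1 + \frac{f - \frac{3}{f}}{2 Q}$)
$d{\left(v \right)} = 1 - \frac{1}{6 v} + \frac{v}{18}$ ($d{\left(v \right)} = 1 + \frac{v}{2 \cdot 9} - \frac{3}{2 \cdot 9 v} = 1 + \frac{1}{2} v \frac{1}{9} - \frac{1}{6 v} = 1 + \frac{v}{18} - \frac{1}{6 v} = 1 - \frac{1}{6 v} + \frac{v}{18}$)
$d{\left(2 - -9 \right)} - -2509 = \frac{-3 + \left(2 - -9\right) \left(18 + \left(2 - -9\right)\right)}{18 \left(2 - -9\right)} - -2509 = \frac{-3 + \left(2 + 9\right) \left(18 + \left(2 + 9\right)\right)}{18 \left(2 + 9\right)} + 2509 = \frac{-3 + 11 \left(18 + 11\right)}{18 \cdot 11} + 2509 = \frac{1}{18} \cdot \frac{1}{11} \left(-3 + 11 \cdot 29\right) + 2509 = \frac{1}{18} \cdot \frac{1}{11} \left(-3 + 319\right) + 2509 = \frac{1}{18} \cdot \frac{1}{11} \cdot 316 + 2509 = \frac{158}{99} + 2509 = \frac{248549}{99}$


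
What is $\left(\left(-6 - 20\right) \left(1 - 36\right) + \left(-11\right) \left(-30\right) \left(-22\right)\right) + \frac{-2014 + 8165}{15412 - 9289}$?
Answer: $- \frac{38874899}{6123} \approx -6349.0$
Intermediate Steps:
$\left(\left(-6 - 20\right) \left(1 - 36\right) + \left(-11\right) \left(-30\right) \left(-22\right)\right) + \frac{-2014 + 8165}{15412 - 9289} = \left(\left(-26\right) \left(-35\right) + 330 \left(-22\right)\right) + \frac{6151}{6123} = \left(910 - 7260\right) + 6151 \cdot \frac{1}{6123} = -6350 + \frac{6151}{6123} = - \frac{38874899}{6123}$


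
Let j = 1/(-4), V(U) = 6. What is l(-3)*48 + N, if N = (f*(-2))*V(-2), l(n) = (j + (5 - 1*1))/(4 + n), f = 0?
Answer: 180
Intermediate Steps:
j = -1/4 (j = 1*(-1/4) = -1/4 ≈ -0.25000)
l(n) = 15/(4*(4 + n)) (l(n) = (-1/4 + (5 - 1*1))/(4 + n) = (-1/4 + (5 - 1))/(4 + n) = (-1/4 + 4)/(4 + n) = 15/(4*(4 + n)))
N = 0 (N = (0*(-2))*6 = 0*6 = 0)
l(-3)*48 + N = (15/(4*(4 - 3)))*48 + 0 = ((15/4)/1)*48 + 0 = ((15/4)*1)*48 + 0 = (15/4)*48 + 0 = 180 + 0 = 180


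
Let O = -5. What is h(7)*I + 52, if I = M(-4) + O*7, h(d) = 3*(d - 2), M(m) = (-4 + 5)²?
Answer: -458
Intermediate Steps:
M(m) = 1 (M(m) = 1² = 1)
h(d) = -6 + 3*d (h(d) = 3*(-2 + d) = -6 + 3*d)
I = -34 (I = 1 - 5*7 = 1 - 35 = -34)
h(7)*I + 52 = (-6 + 3*7)*(-34) + 52 = (-6 + 21)*(-34) + 52 = 15*(-34) + 52 = -510 + 52 = -458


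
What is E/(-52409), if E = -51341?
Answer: 51341/52409 ≈ 0.97962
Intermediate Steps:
E/(-52409) = -51341/(-52409) = -51341*(-1/52409) = 51341/52409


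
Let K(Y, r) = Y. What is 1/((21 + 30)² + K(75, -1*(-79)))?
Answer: 1/2676 ≈ 0.00037369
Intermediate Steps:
1/((21 + 30)² + K(75, -1*(-79))) = 1/((21 + 30)² + 75) = 1/(51² + 75) = 1/(2601 + 75) = 1/2676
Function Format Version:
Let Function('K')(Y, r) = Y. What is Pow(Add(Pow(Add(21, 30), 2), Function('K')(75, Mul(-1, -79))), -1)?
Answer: Rational(1, 2676) ≈ 0.00037369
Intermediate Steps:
Pow(Add(Pow(Add(21, 30), 2), Function('K')(75, Mul(-1, -79))), -1) = Pow(Add(Pow(Add(21, 30), 2), 75), -1) = Pow(Add(Pow(51, 2), 75), -1) = Pow(Add(2601, 75), -1) = Pow(2676, -1) = Rational(1, 2676)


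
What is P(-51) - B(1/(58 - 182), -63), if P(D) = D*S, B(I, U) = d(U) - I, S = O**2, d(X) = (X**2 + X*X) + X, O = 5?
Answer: -1134601/124 ≈ -9150.0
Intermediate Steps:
d(X) = X + 2*X**2 (d(X) = (X**2 + X**2) + X = 2*X**2 + X = X + 2*X**2)
S = 25 (S = 5**2 = 25)
B(I, U) = -I + U*(1 + 2*U) (B(I, U) = U*(1 + 2*U) - I = -I + U*(1 + 2*U))
P(D) = 25*D (P(D) = D*25 = 25*D)
P(-51) - B(1/(58 - 182), -63) = 25*(-51) - (-1/(58 - 182) - 63*(1 + 2*(-63))) = -1275 - (-1/(-124) - 63*(1 - 126)) = -1275 - (-1*(-1/124) - 63*(-125)) = -1275 - (1/124 + 7875) = -1275 - 1*976501/124 = -1275 - 976501/124 = -1134601/124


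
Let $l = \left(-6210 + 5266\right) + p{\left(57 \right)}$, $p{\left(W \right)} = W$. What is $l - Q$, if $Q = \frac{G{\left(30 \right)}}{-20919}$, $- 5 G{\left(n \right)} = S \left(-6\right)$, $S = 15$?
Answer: $- \frac{6185045}{6973} \approx -887.0$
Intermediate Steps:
$G{\left(n \right)} = 18$ ($G{\left(n \right)} = - \frac{15 \left(-6\right)}{5} = \left(- \frac{1}{5}\right) \left(-90\right) = 18$)
$Q = - \frac{6}{6973}$ ($Q = \frac{18}{-20919} = 18 \left(- \frac{1}{20919}\right) = - \frac{6}{6973} \approx -0.00086046$)
$l = -887$ ($l = \left(-6210 + 5266\right) + 57 = -944 + 57 = -887$)
$l - Q = -887 - - \frac{6}{6973} = -887 + \frac{6}{6973} = - \frac{6185045}{6973}$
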